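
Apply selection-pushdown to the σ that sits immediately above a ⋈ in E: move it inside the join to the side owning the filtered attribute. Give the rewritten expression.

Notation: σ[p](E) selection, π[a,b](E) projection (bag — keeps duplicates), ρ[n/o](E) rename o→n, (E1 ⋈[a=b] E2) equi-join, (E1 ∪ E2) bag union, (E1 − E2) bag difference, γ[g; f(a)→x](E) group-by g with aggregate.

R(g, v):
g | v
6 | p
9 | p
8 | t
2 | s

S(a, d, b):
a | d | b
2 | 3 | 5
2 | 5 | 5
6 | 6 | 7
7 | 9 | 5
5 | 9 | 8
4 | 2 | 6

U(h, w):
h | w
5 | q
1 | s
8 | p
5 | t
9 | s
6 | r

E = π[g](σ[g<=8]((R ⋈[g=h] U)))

σ filters on g, owned by the left side.
E' = π[g]((σ[g<=8](R) ⋈[g=h] U))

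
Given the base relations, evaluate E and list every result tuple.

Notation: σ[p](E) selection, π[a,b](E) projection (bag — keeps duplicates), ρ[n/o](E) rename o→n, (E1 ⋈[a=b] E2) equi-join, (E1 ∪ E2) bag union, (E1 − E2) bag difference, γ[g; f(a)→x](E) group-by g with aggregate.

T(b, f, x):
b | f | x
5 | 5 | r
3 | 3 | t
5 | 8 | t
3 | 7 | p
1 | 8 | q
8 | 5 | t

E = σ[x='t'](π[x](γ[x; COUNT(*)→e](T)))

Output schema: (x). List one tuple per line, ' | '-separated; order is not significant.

Row counts bottom-up:
  T → 6
  γ[x; COUNT(*)→e](T) → 4
  π[x](γ[x; COUNT(*)→e](T)) → 4
  σ[x='t'](π[x](γ[x; COUNT(*)→e](T))) → 1

== RESULT ==
x
t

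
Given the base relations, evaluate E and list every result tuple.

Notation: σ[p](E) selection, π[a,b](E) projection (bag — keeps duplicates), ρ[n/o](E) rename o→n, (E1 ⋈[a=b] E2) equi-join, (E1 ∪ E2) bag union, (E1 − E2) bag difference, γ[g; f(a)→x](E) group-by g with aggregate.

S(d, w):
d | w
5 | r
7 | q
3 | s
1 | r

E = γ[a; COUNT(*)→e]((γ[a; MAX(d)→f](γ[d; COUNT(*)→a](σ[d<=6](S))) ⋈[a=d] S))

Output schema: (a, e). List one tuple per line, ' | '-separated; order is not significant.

Subexpression sizes:
  S → 4
  σ[d<=6](S) → 3
  γ[d; COUNT(*)→a](σ[d<=6](S)) → 3
  γ[a; MAX(d)→f](γ[d; COUNT(*)→a](σ[d<=6](S))) → 1
  S → 4
  (γ[a; MAX(d)→f](γ[d; COUNT(*)→a](σ[d<=6](S))) ⋈[a=d] S) → 1
  γ[a; COUNT(*)→e]((γ[a; MAX(d)→f](γ[d; COUNT(*)→a](σ[d<=6](S))) ⋈[a=d] S)) → 1

== RESULT ==
a | e
1 | 1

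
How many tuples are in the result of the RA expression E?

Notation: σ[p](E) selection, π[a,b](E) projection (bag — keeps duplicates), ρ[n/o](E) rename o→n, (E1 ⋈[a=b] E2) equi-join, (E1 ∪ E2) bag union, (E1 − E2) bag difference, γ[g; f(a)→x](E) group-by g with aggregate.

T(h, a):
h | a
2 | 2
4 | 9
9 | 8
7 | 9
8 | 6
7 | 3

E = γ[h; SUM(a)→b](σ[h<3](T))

Subexpression sizes:
  T → 6
  σ[h<3](T) → 1
  γ[h; SUM(a)→b](σ[h<3](T)) → 1

|E| = 1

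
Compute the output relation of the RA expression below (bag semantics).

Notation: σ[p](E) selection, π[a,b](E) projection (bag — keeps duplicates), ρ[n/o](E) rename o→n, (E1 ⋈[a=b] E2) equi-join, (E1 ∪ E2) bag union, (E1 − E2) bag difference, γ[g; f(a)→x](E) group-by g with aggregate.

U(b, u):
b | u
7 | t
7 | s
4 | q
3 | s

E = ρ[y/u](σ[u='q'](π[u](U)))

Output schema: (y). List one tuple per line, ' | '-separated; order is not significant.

Per-node cardinality:
  U → 4
  π[u](U) → 4
  σ[u='q'](π[u](U)) → 1
  ρ[y/u](σ[u='q'](π[u](U))) → 1

== RESULT ==
y
q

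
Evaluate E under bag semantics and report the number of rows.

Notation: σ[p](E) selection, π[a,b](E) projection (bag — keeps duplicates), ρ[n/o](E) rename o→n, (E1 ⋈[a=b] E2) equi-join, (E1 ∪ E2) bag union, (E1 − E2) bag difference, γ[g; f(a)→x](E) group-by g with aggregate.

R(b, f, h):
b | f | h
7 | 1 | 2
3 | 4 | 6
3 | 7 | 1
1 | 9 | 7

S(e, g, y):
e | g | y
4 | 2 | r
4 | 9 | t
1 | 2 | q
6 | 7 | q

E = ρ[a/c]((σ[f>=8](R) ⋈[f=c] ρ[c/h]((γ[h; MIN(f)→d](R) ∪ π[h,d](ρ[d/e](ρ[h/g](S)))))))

Stepwise |·|:
  R → 4
  σ[f>=8](R) → 1
  R → 4
  γ[h; MIN(f)→d](R) → 4
  S → 4
  ρ[h/g](S) → 4
  ρ[d/e](ρ[h/g](S)) → 4
  π[h,d](ρ[d/e](ρ[h/g](S))) → 4
  (γ[h; MIN(f)→d](R) ∪ π[h,d](ρ[d/e](ρ[h/g](S)))) → 8
  ρ[c/h]((γ[h; MIN(f)→d](R) ∪ π[h,d](ρ[d/e](ρ[h/g](S))))) → 8
  (σ[f>=8](R) ⋈[f=c] ρ[c/h]((γ[h; MIN(f)→d](R) ∪ π[h,d](ρ[d/e](ρ[h/g](S)))))) → 1
  ρ[a/c]((σ[f>=8](R) ⋈[f=c] ρ[c/h]((γ[h; MIN(f)→d](R) ∪ π[h,d](ρ[d/e](ρ[h/g](S))))))) → 1

|E| = 1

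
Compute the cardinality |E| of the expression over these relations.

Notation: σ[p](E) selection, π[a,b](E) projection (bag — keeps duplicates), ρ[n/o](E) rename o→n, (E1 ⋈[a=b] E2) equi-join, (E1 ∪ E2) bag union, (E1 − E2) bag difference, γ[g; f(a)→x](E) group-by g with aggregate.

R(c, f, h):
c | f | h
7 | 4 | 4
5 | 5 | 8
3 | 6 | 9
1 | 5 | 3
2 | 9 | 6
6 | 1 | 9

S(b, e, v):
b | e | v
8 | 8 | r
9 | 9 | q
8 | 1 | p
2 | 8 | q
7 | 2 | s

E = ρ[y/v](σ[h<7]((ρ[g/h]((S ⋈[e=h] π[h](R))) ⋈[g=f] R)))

Subexpression sizes:
  S → 5
  R → 6
  π[h](R) → 6
  (S ⋈[e=h] π[h](R)) → 4
  ρ[g/h]((S ⋈[e=h] π[h](R))) → 4
  R → 6
  (ρ[g/h]((S ⋈[e=h] π[h](R))) ⋈[g=f] R) → 2
  σ[h<7]((ρ[g/h]((S ⋈[e=h] π[h](R))) ⋈[g=f] R)) → 2
  ρ[y/v](σ[h<7]((ρ[g/h]((S ⋈[e=h] π[h](R))) ⋈[g=f] R))) → 2

|E| = 2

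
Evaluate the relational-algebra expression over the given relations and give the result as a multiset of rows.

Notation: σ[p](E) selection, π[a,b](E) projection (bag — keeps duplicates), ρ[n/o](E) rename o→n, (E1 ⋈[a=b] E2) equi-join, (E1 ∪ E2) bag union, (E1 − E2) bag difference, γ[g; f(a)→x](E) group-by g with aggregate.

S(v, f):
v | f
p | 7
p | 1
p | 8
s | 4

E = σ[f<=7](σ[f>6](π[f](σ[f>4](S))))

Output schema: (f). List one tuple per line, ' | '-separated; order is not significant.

Row counts bottom-up:
  S → 4
  σ[f>4](S) → 2
  π[f](σ[f>4](S)) → 2
  σ[f>6](π[f](σ[f>4](S))) → 2
  σ[f<=7](σ[f>6](π[f](σ[f>4](S)))) → 1

== RESULT ==
f
7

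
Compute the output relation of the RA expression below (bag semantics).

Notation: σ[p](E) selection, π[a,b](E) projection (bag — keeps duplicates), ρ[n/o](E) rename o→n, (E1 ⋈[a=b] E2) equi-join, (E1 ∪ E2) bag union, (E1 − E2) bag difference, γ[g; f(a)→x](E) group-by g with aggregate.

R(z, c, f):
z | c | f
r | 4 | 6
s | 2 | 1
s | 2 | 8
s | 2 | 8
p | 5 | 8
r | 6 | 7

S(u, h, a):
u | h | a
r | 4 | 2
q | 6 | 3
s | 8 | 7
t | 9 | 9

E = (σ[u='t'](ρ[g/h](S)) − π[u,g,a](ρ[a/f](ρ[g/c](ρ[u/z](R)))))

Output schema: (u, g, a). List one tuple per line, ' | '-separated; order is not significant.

Subexpression sizes:
  S → 4
  ρ[g/h](S) → 4
  σ[u='t'](ρ[g/h](S)) → 1
  R → 6
  ρ[u/z](R) → 6
  ρ[g/c](ρ[u/z](R)) → 6
  ρ[a/f](ρ[g/c](ρ[u/z](R))) → 6
  π[u,g,a](ρ[a/f](ρ[g/c](ρ[u/z](R)))) → 6
  (σ[u='t'](ρ[g/h](S)) − π[u,g,a](ρ[a/f](ρ[g/c](ρ[u/z](R))))) → 1

== RESULT ==
u | g | a
t | 9 | 9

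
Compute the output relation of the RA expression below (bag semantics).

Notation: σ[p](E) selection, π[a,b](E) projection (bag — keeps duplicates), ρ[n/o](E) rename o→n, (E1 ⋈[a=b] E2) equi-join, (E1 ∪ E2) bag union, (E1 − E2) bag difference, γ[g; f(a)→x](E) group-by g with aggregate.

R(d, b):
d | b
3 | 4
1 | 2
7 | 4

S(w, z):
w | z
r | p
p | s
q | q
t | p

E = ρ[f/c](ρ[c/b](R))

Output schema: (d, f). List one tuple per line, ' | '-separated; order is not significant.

Subexpression sizes:
  R → 3
  ρ[c/b](R) → 3
  ρ[f/c](ρ[c/b](R)) → 3

== RESULT ==
d | f
1 | 2
3 | 4
7 | 4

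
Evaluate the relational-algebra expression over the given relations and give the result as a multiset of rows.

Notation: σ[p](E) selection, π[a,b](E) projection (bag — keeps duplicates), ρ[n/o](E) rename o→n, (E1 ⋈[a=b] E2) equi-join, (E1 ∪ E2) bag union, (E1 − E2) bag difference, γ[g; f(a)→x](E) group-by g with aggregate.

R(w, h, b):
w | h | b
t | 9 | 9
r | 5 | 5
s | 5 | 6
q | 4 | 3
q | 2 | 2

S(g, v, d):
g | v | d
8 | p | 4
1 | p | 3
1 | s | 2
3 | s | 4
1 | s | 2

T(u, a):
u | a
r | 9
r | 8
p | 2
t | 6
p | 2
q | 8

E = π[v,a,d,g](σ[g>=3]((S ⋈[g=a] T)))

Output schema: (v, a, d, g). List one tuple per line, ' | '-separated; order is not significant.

Per-node cardinality:
  S → 5
  T → 6
  (S ⋈[g=a] T) → 2
  σ[g>=3]((S ⋈[g=a] T)) → 2
  π[v,a,d,g](σ[g>=3]((S ⋈[g=a] T))) → 2

== RESULT ==
v | a | d | g
p | 8 | 4 | 8
p | 8 | 4 | 8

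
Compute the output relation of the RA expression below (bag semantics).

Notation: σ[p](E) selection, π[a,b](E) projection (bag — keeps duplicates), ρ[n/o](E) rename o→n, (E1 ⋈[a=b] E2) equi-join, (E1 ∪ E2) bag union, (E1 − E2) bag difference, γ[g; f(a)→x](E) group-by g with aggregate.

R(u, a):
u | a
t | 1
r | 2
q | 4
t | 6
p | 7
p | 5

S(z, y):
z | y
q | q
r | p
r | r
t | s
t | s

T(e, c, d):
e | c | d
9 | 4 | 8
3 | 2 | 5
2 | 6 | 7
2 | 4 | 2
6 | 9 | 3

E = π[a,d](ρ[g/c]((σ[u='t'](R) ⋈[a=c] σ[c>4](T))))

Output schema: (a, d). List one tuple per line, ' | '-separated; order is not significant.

Stepwise |·|:
  R → 6
  σ[u='t'](R) → 2
  T → 5
  σ[c>4](T) → 2
  (σ[u='t'](R) ⋈[a=c] σ[c>4](T)) → 1
  ρ[g/c]((σ[u='t'](R) ⋈[a=c] σ[c>4](T))) → 1
  π[a,d](ρ[g/c]((σ[u='t'](R) ⋈[a=c] σ[c>4](T)))) → 1

== RESULT ==
a | d
6 | 7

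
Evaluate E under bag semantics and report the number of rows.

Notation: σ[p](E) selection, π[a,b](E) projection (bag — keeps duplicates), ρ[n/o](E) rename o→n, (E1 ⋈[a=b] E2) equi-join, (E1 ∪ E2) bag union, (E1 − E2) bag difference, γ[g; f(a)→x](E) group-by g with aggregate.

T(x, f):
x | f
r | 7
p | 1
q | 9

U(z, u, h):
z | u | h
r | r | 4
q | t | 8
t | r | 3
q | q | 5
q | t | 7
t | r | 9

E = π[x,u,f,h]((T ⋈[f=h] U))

Stepwise |·|:
  T → 3
  U → 6
  (T ⋈[f=h] U) → 2
  π[x,u,f,h]((T ⋈[f=h] U)) → 2

|E| = 2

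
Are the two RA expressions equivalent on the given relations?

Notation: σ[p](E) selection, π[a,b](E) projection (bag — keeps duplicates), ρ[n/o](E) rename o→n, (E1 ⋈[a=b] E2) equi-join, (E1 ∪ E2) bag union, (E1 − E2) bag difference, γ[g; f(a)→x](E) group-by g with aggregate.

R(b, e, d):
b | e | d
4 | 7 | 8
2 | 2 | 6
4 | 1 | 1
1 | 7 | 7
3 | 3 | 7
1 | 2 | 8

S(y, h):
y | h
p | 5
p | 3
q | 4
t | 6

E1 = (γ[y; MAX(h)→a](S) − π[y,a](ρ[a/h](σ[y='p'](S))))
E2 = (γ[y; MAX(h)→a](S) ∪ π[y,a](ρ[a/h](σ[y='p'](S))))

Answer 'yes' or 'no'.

E1 per-node cardinality:
  S → 4
  γ[y; MAX(h)→a](S) → 3
  S → 4
  σ[y='p'](S) → 2
  ρ[a/h](σ[y='p'](S)) → 2
  π[y,a](ρ[a/h](σ[y='p'](S))) → 2
  (γ[y; MAX(h)→a](S) − π[y,a](ρ[a/h](σ[y='p'](S)))) → 2
E2 per-node cardinality:
  S → 4
  γ[y; MAX(h)→a](S) → 3
  S → 4
  σ[y='p'](S) → 2
  ρ[a/h](σ[y='p'](S)) → 2
  π[y,a](ρ[a/h](σ[y='p'](S))) → 2
  (γ[y; MAX(h)→a](S) ∪ π[y,a](ρ[a/h](σ[y='p'](S)))) → 5

E1 result:
y | a
q | 4
t | 6
E2 result:
y | a
p | 3
p | 5
p | 5
q | 4
t | 6
Witness: ('p', 5) appears 0× in E1 but 2× in E2.

no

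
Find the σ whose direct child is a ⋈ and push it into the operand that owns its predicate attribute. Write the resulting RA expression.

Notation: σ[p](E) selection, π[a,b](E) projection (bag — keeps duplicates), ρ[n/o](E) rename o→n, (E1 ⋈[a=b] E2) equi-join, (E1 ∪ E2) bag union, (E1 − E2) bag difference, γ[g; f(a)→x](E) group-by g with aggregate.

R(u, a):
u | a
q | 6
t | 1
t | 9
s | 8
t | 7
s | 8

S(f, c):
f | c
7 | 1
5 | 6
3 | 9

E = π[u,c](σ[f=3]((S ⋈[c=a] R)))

σ filters on f, owned by the left side.
E' = π[u,c]((σ[f=3](S) ⋈[c=a] R))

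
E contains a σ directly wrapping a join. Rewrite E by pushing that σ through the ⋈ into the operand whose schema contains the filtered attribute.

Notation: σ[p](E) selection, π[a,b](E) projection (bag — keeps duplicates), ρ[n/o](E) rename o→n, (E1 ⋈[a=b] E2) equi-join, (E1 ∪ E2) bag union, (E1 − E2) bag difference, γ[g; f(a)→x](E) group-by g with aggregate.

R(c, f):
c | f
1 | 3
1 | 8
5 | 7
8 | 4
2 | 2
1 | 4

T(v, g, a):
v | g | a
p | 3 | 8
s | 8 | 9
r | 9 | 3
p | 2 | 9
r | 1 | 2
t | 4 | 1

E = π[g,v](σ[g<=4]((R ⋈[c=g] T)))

σ filters on g, owned by the right side.
E' = π[g,v]((R ⋈[c=g] σ[g<=4](T)))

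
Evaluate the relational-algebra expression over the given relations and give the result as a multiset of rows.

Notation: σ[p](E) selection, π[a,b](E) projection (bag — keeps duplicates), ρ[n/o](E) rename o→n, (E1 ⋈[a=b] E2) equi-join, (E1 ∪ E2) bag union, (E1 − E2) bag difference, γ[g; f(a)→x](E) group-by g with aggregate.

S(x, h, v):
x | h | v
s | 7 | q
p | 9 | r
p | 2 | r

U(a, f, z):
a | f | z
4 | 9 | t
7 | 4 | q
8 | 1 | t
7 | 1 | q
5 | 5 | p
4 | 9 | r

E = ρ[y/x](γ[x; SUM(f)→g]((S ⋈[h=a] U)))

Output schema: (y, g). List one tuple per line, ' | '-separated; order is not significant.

Row counts bottom-up:
  S → 3
  U → 6
  (S ⋈[h=a] U) → 2
  γ[x; SUM(f)→g]((S ⋈[h=a] U)) → 1
  ρ[y/x](γ[x; SUM(f)→g]((S ⋈[h=a] U))) → 1

== RESULT ==
y | g
s | 5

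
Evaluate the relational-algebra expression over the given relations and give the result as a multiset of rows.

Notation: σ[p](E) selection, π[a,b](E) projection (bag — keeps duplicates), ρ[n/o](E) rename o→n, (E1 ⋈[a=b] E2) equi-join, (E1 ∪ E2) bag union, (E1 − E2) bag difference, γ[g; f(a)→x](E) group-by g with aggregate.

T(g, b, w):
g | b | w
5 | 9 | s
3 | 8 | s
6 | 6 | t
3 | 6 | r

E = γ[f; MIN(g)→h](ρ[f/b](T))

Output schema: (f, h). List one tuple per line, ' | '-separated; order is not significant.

Stepwise |·|:
  T → 4
  ρ[f/b](T) → 4
  γ[f; MIN(g)→h](ρ[f/b](T)) → 3

== RESULT ==
f | h
6 | 3
8 | 3
9 | 5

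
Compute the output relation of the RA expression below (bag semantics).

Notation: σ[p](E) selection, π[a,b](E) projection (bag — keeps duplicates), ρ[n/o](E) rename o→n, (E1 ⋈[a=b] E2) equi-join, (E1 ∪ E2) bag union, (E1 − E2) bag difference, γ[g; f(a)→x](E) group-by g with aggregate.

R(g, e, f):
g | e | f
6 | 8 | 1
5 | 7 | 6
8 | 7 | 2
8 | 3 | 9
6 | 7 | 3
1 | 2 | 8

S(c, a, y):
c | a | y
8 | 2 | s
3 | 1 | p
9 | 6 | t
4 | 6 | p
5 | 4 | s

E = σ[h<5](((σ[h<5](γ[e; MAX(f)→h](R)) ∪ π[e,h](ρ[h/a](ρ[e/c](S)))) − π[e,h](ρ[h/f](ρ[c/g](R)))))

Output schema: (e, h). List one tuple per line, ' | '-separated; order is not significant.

Stepwise |·|:
  R → 6
  γ[e; MAX(f)→h](R) → 4
  σ[h<5](γ[e; MAX(f)→h](R)) → 1
  S → 5
  ρ[e/c](S) → 5
  ρ[h/a](ρ[e/c](S)) → 5
  π[e,h](ρ[h/a](ρ[e/c](S))) → 5
  (σ[h<5](γ[e; MAX(f)→h](R)) ∪ π[e,h](ρ[h/a](ρ[e/c](S)))) → 6
  R → 6
  ρ[c/g](R) → 6
  ρ[h/f](ρ[c/g](R)) → 6
  π[e,h](ρ[h/f](ρ[c/g](R))) → 6
  ((σ[h<5](γ[e; MAX(f)→h](R)) ∪ π[e,h](ρ[h/a](ρ[e/c](S)))) − π[e,h](ρ[h/f](ρ[c/g](R)))) → 5
  σ[h<5](((σ[h<5](γ[e; MAX(f)→h](R)) ∪ π[e,h](ρ[h/a](ρ[e/c](S)))) − π[e,h](ρ[h/f](ρ[c/g](R))))) → 3

== RESULT ==
e | h
3 | 1
5 | 4
8 | 2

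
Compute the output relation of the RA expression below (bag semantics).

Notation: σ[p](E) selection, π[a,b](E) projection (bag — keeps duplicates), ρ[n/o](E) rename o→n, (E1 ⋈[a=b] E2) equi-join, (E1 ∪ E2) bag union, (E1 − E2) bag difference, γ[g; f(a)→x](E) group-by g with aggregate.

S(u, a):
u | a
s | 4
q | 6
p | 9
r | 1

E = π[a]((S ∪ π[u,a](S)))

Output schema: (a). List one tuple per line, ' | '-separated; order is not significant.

Per-node cardinality:
  S → 4
  S → 4
  π[u,a](S) → 4
  (S ∪ π[u,a](S)) → 8
  π[a]((S ∪ π[u,a](S))) → 8

== RESULT ==
a
1
1
4
4
6
6
9
9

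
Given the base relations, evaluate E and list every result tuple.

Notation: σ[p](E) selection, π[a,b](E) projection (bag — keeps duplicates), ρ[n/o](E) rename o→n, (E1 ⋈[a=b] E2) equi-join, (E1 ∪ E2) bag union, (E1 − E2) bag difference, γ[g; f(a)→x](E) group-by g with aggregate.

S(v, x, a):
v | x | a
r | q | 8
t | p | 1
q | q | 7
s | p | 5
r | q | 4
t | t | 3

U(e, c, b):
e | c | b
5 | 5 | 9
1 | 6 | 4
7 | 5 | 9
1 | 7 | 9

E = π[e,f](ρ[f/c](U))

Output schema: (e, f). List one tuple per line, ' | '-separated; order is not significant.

Per-node cardinality:
  U → 4
  ρ[f/c](U) → 4
  π[e,f](ρ[f/c](U)) → 4

== RESULT ==
e | f
1 | 6
1 | 7
5 | 5
7 | 5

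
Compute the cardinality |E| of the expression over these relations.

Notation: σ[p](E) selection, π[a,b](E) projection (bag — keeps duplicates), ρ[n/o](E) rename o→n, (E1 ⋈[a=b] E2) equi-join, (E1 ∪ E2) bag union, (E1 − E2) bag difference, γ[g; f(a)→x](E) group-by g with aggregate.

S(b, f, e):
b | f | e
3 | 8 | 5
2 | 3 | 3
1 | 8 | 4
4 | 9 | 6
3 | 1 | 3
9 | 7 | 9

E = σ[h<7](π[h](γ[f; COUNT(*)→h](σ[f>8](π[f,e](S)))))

Stepwise |·|:
  S → 6
  π[f,e](S) → 6
  σ[f>8](π[f,e](S)) → 1
  γ[f; COUNT(*)→h](σ[f>8](π[f,e](S))) → 1
  π[h](γ[f; COUNT(*)→h](σ[f>8](π[f,e](S)))) → 1
  σ[h<7](π[h](γ[f; COUNT(*)→h](σ[f>8](π[f,e](S))))) → 1

|E| = 1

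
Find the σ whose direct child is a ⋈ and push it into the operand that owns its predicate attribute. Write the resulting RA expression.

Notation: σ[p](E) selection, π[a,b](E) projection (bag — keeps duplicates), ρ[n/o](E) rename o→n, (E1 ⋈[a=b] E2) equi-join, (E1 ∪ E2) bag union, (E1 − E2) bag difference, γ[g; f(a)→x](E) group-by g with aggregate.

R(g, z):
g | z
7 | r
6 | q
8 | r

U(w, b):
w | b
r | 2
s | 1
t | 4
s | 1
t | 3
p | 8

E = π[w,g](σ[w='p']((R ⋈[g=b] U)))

σ filters on w, owned by the right side.
E' = π[w,g]((R ⋈[g=b] σ[w='p'](U)))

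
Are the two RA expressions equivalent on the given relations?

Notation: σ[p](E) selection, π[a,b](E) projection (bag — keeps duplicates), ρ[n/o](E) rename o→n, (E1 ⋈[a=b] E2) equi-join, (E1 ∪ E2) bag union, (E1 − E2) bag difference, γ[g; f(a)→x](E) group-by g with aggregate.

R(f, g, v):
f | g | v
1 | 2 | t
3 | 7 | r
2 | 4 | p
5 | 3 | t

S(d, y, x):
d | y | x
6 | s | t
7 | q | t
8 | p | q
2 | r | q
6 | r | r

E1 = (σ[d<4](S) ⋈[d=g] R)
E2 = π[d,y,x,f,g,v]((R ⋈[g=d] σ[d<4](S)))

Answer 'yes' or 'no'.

E1 stepwise |·|:
  S → 5
  σ[d<4](S) → 1
  R → 4
  (σ[d<4](S) ⋈[d=g] R) → 1
E2 stepwise |·|:
  R → 4
  S → 5
  σ[d<4](S) → 1
  (R ⋈[g=d] σ[d<4](S)) → 1
  π[d,y,x,f,g,v]((R ⋈[g=d] σ[d<4](S))) → 1

E1 and E2 produce the same multiset:
d | y | x | f | g | v
2 | r | q | 1 | 2 | t

yes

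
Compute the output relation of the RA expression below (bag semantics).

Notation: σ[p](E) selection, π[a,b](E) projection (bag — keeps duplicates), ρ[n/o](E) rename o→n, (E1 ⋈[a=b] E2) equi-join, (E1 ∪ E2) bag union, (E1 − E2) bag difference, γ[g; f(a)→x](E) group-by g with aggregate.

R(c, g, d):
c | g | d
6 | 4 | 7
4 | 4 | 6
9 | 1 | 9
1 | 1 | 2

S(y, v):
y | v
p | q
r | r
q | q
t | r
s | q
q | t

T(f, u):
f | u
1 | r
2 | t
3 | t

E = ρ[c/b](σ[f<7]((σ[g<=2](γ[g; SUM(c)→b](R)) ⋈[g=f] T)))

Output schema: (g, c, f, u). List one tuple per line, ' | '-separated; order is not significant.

Per-node cardinality:
  R → 4
  γ[g; SUM(c)→b](R) → 2
  σ[g<=2](γ[g; SUM(c)→b](R)) → 1
  T → 3
  (σ[g<=2](γ[g; SUM(c)→b](R)) ⋈[g=f] T) → 1
  σ[f<7]((σ[g<=2](γ[g; SUM(c)→b](R)) ⋈[g=f] T)) → 1
  ρ[c/b](σ[f<7]((σ[g<=2](γ[g; SUM(c)→b](R)) ⋈[g=f] T))) → 1

== RESULT ==
g | c | f | u
1 | 10 | 1 | r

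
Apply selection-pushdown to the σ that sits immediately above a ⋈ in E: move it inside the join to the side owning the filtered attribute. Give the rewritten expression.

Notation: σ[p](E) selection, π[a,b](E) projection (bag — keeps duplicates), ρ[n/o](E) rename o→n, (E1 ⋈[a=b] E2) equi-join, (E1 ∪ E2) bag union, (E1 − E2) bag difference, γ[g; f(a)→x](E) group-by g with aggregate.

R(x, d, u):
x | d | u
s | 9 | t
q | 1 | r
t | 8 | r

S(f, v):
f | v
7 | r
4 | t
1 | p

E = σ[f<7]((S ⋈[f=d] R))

σ filters on f, owned by the left side.
E' = (σ[f<7](S) ⋈[f=d] R)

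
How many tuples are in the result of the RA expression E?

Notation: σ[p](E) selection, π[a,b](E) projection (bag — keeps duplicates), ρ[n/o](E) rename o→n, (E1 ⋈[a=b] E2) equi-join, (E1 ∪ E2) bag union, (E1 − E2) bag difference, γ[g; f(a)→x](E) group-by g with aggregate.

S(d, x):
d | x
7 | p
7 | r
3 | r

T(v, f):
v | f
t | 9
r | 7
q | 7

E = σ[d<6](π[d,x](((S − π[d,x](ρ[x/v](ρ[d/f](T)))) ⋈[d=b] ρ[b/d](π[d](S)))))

Row counts bottom-up:
  S → 3
  T → 3
  ρ[d/f](T) → 3
  ρ[x/v](ρ[d/f](T)) → 3
  π[d,x](ρ[x/v](ρ[d/f](T))) → 3
  (S − π[d,x](ρ[x/v](ρ[d/f](T)))) → 2
  S → 3
  π[d](S) → 3
  ρ[b/d](π[d](S)) → 3
  ((S − π[d,x](ρ[x/v](ρ[d/f](T)))) ⋈[d=b] ρ[b/d](π[d](S))) → 3
  π[d,x](((S − π[d,x](ρ[x/v](ρ[d/f](T)))) ⋈[d=b] ρ[b/d](π[d](S)))) → 3
  σ[d<6](π[d,x](((S − π[d,x](ρ[x/v](ρ[d/f](T)))) ⋈[d=b] ρ[b/d](π[d](S))))) → 1

|E| = 1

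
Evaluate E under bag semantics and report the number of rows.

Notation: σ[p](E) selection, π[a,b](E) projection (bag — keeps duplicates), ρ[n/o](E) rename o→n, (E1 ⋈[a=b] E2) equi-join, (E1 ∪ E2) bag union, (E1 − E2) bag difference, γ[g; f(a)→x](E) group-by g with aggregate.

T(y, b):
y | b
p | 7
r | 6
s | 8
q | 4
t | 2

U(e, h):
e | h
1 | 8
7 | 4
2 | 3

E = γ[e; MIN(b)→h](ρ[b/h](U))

Subexpression sizes:
  U → 3
  ρ[b/h](U) → 3
  γ[e; MIN(b)→h](ρ[b/h](U)) → 3

|E| = 3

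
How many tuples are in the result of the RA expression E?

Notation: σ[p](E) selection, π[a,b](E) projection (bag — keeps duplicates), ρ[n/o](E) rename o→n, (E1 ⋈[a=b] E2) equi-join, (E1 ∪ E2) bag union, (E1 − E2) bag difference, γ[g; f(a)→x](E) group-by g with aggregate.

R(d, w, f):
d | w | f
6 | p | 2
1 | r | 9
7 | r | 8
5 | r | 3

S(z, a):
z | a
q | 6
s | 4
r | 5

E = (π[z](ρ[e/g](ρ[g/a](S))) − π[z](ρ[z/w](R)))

Stepwise |·|:
  S → 3
  ρ[g/a](S) → 3
  ρ[e/g](ρ[g/a](S)) → 3
  π[z](ρ[e/g](ρ[g/a](S))) → 3
  R → 4
  ρ[z/w](R) → 4
  π[z](ρ[z/w](R)) → 4
  (π[z](ρ[e/g](ρ[g/a](S))) − π[z](ρ[z/w](R))) → 2

|E| = 2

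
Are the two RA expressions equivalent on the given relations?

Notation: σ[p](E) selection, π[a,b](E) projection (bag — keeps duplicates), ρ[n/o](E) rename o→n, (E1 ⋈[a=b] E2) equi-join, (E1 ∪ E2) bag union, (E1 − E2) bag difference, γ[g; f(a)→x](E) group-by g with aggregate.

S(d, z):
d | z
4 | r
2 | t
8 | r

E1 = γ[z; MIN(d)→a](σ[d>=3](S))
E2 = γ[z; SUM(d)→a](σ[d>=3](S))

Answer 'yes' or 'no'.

E1 per-node cardinality:
  S → 3
  σ[d>=3](S) → 2
  γ[z; MIN(d)→a](σ[d>=3](S)) → 1
E2 per-node cardinality:
  S → 3
  σ[d>=3](S) → 2
  γ[z; SUM(d)→a](σ[d>=3](S)) → 1

E1 result:
z | a
r | 4
E2 result:
z | a
r | 12
Witness: ('r', 12) appears 0× in E1 but 1× in E2.

no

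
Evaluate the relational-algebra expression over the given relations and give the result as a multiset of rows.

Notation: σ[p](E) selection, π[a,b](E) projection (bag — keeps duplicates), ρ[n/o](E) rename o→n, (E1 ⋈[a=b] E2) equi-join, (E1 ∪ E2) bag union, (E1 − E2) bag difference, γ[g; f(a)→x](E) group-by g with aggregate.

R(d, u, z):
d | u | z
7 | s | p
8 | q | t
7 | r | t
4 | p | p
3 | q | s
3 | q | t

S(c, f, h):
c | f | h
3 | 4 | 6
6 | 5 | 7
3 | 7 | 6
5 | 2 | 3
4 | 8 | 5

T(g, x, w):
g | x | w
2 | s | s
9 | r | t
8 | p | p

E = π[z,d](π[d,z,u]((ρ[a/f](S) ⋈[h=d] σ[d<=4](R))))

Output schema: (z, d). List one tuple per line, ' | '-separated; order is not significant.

Subexpression sizes:
  S → 5
  ρ[a/f](S) → 5
  R → 6
  σ[d<=4](R) → 3
  (ρ[a/f](S) ⋈[h=d] σ[d<=4](R)) → 2
  π[d,z,u]((ρ[a/f](S) ⋈[h=d] σ[d<=4](R))) → 2
  π[z,d](π[d,z,u]((ρ[a/f](S) ⋈[h=d] σ[d<=4](R)))) → 2

== RESULT ==
z | d
s | 3
t | 3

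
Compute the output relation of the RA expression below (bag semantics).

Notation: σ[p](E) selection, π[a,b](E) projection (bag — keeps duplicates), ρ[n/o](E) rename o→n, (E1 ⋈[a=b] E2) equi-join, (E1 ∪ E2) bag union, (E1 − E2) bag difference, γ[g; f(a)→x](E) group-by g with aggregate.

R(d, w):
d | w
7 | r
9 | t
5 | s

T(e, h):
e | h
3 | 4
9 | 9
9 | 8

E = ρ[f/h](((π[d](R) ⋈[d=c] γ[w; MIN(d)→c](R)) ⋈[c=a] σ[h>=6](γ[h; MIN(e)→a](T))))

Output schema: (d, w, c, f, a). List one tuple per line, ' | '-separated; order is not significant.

Per-node cardinality:
  R → 3
  π[d](R) → 3
  R → 3
  γ[w; MIN(d)→c](R) → 3
  (π[d](R) ⋈[d=c] γ[w; MIN(d)→c](R)) → 3
  T → 3
  γ[h; MIN(e)→a](T) → 3
  σ[h>=6](γ[h; MIN(e)→a](T)) → 2
  ((π[d](R) ⋈[d=c] γ[w; MIN(d)→c](R)) ⋈[c=a] σ[h>=6](γ[h; MIN(e)→a](T))) → 2
  ρ[f/h](((π[d](R) ⋈[d=c] γ[w; MIN(d)→c](R)) ⋈[c=a] σ[h>=6](γ[h; MIN(e)→a](T)))) → 2

== RESULT ==
d | w | c | f | a
9 | t | 9 | 8 | 9
9 | t | 9 | 9 | 9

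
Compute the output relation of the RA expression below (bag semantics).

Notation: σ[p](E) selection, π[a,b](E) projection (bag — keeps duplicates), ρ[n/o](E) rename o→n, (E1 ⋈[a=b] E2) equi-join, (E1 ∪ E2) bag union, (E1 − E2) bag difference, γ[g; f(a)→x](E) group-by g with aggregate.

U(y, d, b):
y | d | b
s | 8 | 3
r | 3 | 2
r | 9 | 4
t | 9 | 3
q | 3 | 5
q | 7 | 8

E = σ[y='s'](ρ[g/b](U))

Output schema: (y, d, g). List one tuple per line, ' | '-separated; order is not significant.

Stepwise |·|:
  U → 6
  ρ[g/b](U) → 6
  σ[y='s'](ρ[g/b](U)) → 1

== RESULT ==
y | d | g
s | 8 | 3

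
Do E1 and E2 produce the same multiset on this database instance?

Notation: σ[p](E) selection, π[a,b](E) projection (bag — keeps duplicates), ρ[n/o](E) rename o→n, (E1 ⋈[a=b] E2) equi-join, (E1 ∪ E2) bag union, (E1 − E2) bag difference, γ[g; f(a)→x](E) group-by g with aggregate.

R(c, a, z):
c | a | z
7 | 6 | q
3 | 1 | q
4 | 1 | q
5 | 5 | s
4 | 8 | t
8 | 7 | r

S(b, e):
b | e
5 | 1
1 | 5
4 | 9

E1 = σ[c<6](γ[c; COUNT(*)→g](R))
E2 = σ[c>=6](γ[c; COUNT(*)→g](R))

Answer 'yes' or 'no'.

E1 stepwise |·|:
  R → 6
  γ[c; COUNT(*)→g](R) → 5
  σ[c<6](γ[c; COUNT(*)→g](R)) → 3
E2 stepwise |·|:
  R → 6
  γ[c; COUNT(*)→g](R) → 5
  σ[c>=6](γ[c; COUNT(*)→g](R)) → 2

E1 result:
c | g
3 | 1
4 | 2
5 | 1
E2 result:
c | g
7 | 1
8 | 1
Witness: (7, 1) appears 0× in E1 but 1× in E2.

no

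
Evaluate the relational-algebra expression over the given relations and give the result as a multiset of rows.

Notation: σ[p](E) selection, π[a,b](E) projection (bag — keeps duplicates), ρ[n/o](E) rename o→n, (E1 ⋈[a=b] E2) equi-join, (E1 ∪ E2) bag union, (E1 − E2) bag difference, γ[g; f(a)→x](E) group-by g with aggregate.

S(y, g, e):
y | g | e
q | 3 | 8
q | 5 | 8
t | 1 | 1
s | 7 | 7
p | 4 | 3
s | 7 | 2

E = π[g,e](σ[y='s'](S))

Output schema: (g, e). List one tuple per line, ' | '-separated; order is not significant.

Per-node cardinality:
  S → 6
  σ[y='s'](S) → 2
  π[g,e](σ[y='s'](S)) → 2

== RESULT ==
g | e
7 | 2
7 | 7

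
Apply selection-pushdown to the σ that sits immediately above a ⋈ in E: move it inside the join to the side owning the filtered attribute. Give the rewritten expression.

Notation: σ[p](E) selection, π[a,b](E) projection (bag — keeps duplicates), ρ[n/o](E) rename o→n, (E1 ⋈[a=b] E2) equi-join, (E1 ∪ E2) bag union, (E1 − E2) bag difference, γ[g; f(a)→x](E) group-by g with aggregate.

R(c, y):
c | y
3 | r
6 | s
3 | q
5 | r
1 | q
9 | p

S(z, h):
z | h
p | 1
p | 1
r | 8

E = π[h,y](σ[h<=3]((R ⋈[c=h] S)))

σ filters on h, owned by the right side.
E' = π[h,y]((R ⋈[c=h] σ[h<=3](S)))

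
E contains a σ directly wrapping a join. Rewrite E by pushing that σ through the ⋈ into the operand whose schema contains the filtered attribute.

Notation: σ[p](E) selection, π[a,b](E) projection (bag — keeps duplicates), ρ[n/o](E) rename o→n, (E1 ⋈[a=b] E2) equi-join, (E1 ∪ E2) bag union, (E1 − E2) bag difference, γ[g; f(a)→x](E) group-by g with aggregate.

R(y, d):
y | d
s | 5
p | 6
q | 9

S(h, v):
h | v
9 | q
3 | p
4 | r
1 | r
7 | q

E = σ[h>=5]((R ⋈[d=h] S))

σ filters on h, owned by the right side.
E' = (R ⋈[d=h] σ[h>=5](S))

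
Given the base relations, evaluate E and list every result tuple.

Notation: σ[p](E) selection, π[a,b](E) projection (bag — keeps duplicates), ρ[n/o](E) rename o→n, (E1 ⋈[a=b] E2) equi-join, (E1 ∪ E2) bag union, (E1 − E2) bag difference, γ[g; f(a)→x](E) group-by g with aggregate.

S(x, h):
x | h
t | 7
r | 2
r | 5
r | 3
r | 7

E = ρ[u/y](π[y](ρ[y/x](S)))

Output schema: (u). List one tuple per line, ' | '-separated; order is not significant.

Row counts bottom-up:
  S → 5
  ρ[y/x](S) → 5
  π[y](ρ[y/x](S)) → 5
  ρ[u/y](π[y](ρ[y/x](S))) → 5

== RESULT ==
u
r
r
r
r
t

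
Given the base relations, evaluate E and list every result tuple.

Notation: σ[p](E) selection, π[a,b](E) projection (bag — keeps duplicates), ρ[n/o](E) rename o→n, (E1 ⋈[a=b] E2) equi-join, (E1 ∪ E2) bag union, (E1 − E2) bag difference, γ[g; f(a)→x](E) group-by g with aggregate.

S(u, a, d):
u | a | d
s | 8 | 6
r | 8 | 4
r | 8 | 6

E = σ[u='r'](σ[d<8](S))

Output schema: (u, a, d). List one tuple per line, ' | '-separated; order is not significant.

Stepwise |·|:
  S → 3
  σ[d<8](S) → 3
  σ[u='r'](σ[d<8](S)) → 2

== RESULT ==
u | a | d
r | 8 | 4
r | 8 | 6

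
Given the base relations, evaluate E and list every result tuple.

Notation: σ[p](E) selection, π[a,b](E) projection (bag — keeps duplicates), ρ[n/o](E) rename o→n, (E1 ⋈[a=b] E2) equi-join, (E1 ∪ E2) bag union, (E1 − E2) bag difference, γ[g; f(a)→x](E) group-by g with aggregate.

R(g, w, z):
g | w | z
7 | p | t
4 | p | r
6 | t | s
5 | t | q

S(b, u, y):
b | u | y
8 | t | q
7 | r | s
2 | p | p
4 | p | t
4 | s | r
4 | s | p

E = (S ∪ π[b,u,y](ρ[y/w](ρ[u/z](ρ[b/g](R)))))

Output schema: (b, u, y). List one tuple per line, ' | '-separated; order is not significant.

Per-node cardinality:
  S → 6
  R → 4
  ρ[b/g](R) → 4
  ρ[u/z](ρ[b/g](R)) → 4
  ρ[y/w](ρ[u/z](ρ[b/g](R))) → 4
  π[b,u,y](ρ[y/w](ρ[u/z](ρ[b/g](R)))) → 4
  (S ∪ π[b,u,y](ρ[y/w](ρ[u/z](ρ[b/g](R))))) → 10

== RESULT ==
b | u | y
2 | p | p
4 | p | t
4 | r | p
4 | s | p
4 | s | r
5 | q | t
6 | s | t
7 | r | s
7 | t | p
8 | t | q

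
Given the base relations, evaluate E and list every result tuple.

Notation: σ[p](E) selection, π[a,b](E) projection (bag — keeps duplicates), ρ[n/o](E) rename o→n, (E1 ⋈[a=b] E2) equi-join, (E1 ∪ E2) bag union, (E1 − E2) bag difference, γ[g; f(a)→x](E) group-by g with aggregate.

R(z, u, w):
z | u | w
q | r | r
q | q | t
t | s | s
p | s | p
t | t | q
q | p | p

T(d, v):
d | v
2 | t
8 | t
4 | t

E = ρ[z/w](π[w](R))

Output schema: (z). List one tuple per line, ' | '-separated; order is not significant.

Per-node cardinality:
  R → 6
  π[w](R) → 6
  ρ[z/w](π[w](R)) → 6

== RESULT ==
z
p
p
q
r
s
t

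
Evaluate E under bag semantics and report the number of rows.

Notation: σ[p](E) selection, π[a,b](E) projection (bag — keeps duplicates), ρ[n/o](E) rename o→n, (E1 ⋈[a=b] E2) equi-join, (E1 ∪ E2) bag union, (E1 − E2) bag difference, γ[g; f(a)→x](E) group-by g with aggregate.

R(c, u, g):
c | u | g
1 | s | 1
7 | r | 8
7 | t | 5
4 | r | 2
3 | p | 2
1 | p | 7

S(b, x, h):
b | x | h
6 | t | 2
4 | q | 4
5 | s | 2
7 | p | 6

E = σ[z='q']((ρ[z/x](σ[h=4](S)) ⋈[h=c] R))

Stepwise |·|:
  S → 4
  σ[h=4](S) → 1
  ρ[z/x](σ[h=4](S)) → 1
  R → 6
  (ρ[z/x](σ[h=4](S)) ⋈[h=c] R) → 1
  σ[z='q']((ρ[z/x](σ[h=4](S)) ⋈[h=c] R)) → 1

|E| = 1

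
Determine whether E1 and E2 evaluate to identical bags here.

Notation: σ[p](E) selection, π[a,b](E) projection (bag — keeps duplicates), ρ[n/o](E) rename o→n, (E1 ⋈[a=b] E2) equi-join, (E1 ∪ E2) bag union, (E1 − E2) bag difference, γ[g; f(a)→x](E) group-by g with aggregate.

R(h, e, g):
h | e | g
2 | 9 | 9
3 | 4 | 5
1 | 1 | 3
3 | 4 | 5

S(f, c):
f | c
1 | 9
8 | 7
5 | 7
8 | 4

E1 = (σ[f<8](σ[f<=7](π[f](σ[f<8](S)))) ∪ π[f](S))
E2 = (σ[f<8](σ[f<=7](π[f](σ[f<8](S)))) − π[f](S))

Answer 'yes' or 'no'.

E1 subexpression sizes:
  S → 4
  σ[f<8](S) → 2
  π[f](σ[f<8](S)) → 2
  σ[f<=7](π[f](σ[f<8](S))) → 2
  σ[f<8](σ[f<=7](π[f](σ[f<8](S)))) → 2
  S → 4
  π[f](S) → 4
  (σ[f<8](σ[f<=7](π[f](σ[f<8](S)))) ∪ π[f](S)) → 6
E2 subexpression sizes:
  S → 4
  σ[f<8](S) → 2
  π[f](σ[f<8](S)) → 2
  σ[f<=7](π[f](σ[f<8](S))) → 2
  σ[f<8](σ[f<=7](π[f](σ[f<8](S)))) → 2
  S → 4
  π[f](S) → 4
  (σ[f<8](σ[f<=7](π[f](σ[f<8](S)))) − π[f](S)) → 0

E1 result:
f
1
1
5
5
8
8
E2 result:
f
(0 rows)
Witness: (1,) appears 2× in E1 but 0× in E2.

no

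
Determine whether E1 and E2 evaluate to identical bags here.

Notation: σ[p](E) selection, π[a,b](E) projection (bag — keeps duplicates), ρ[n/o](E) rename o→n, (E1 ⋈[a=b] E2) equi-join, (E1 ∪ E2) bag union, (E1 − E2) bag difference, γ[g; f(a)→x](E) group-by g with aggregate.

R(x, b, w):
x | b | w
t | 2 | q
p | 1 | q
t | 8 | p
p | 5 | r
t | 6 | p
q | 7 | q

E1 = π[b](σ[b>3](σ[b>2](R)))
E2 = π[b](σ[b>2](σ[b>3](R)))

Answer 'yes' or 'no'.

E1 per-node cardinality:
  R → 6
  σ[b>2](R) → 4
  σ[b>3](σ[b>2](R)) → 4
  π[b](σ[b>3](σ[b>2](R))) → 4
E2 per-node cardinality:
  R → 6
  σ[b>3](R) → 4
  σ[b>2](σ[b>3](R)) → 4
  π[b](σ[b>2](σ[b>3](R))) → 4

E1 and E2 produce the same multiset:
b
5
6
7
8

yes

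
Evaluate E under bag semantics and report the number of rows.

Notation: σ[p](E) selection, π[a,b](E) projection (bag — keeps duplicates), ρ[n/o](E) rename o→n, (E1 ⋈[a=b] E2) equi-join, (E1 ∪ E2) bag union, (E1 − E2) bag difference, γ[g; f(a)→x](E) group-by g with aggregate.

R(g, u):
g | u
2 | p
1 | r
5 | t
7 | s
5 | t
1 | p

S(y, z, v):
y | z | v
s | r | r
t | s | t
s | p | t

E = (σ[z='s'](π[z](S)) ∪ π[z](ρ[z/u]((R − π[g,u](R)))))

Per-node cardinality:
  S → 3
  π[z](S) → 3
  σ[z='s'](π[z](S)) → 1
  R → 6
  R → 6
  π[g,u](R) → 6
  (R − π[g,u](R)) → 0
  ρ[z/u]((R − π[g,u](R))) → 0
  π[z](ρ[z/u]((R − π[g,u](R)))) → 0
  (σ[z='s'](π[z](S)) ∪ π[z](ρ[z/u]((R − π[g,u](R))))) → 1

|E| = 1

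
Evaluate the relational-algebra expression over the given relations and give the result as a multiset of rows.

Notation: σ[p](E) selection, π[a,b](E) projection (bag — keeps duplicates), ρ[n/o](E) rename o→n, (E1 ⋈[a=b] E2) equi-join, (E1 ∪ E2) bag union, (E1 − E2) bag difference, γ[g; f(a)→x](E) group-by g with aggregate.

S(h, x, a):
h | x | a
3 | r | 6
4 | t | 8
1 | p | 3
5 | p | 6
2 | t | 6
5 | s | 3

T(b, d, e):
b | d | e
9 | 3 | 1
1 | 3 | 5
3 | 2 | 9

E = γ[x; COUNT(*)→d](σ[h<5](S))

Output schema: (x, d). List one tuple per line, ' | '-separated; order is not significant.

Subexpression sizes:
  S → 6
  σ[h<5](S) → 4
  γ[x; COUNT(*)→d](σ[h<5](S)) → 3

== RESULT ==
x | d
p | 1
r | 1
t | 2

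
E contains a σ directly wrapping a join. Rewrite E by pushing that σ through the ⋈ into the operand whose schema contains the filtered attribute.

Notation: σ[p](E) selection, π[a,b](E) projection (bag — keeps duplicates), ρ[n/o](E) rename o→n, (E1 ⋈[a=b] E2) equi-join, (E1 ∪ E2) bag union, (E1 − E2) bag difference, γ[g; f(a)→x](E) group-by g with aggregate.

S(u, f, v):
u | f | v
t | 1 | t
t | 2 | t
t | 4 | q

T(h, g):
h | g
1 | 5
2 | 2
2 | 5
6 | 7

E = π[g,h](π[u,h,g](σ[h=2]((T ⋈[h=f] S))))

σ filters on h, owned by the left side.
E' = π[g,h](π[u,h,g]((σ[h=2](T) ⋈[h=f] S)))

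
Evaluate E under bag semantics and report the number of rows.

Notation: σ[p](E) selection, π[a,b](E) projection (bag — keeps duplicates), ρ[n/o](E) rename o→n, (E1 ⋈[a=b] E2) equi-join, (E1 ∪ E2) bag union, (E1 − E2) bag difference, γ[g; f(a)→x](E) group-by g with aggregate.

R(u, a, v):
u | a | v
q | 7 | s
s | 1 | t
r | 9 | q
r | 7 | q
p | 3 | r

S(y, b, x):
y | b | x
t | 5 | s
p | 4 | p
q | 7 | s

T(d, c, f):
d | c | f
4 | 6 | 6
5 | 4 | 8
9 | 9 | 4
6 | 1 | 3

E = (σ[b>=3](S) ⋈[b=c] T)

Row counts bottom-up:
  S → 3
  σ[b>=3](S) → 3
  T → 4
  (σ[b>=3](S) ⋈[b=c] T) → 1

|E| = 1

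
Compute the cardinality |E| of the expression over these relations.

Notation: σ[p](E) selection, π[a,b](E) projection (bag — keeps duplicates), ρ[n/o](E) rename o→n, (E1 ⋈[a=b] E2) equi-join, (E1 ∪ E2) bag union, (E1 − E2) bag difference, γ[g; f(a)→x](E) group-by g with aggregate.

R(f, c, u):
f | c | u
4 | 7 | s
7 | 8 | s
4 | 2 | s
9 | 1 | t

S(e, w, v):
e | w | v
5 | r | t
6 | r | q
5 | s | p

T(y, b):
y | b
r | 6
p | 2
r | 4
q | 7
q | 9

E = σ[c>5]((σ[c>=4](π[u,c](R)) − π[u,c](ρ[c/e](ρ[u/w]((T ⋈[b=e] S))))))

Row counts bottom-up:
  R → 4
  π[u,c](R) → 4
  σ[c>=4](π[u,c](R)) → 2
  T → 5
  S → 3
  (T ⋈[b=e] S) → 1
  ρ[u/w]((T ⋈[b=e] S)) → 1
  ρ[c/e](ρ[u/w]((T ⋈[b=e] S))) → 1
  π[u,c](ρ[c/e](ρ[u/w]((T ⋈[b=e] S)))) → 1
  (σ[c>=4](π[u,c](R)) − π[u,c](ρ[c/e](ρ[u/w]((T ⋈[b=e] S))))) → 2
  σ[c>5]((σ[c>=4](π[u,c](R)) − π[u,c](ρ[c/e](ρ[u/w]((T ⋈[b=e] S)))))) → 2

|E| = 2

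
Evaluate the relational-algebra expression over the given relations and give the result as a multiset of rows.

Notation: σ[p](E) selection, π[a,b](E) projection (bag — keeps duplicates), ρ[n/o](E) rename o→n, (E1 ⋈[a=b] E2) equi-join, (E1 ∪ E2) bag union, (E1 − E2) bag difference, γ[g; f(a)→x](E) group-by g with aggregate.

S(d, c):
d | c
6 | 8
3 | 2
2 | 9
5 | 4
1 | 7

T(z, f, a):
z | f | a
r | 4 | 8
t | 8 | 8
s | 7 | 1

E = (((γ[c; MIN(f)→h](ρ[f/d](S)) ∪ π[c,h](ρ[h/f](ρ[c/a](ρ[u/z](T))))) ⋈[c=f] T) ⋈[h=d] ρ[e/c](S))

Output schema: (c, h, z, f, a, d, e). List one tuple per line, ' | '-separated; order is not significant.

Per-node cardinality:
  S → 5
  ρ[f/d](S) → 5
  γ[c; MIN(f)→h](ρ[f/d](S)) → 5
  T → 3
  ρ[u/z](T) → 3
  ρ[c/a](ρ[u/z](T)) → 3
  ρ[h/f](ρ[c/a](ρ[u/z](T))) → 3
  π[c,h](ρ[h/f](ρ[c/a](ρ[u/z](T)))) → 3
  (γ[c; MIN(f)→h](ρ[f/d](S)) ∪ π[c,h](ρ[h/f](ρ[c/a](ρ[u/z](T))))) → 8
  T → 3
  ((γ[c; MIN(f)→h](ρ[f/d](S)) ∪ π[c,h](ρ[h/f](ρ[c/a](ρ[u/z](T))))) ⋈[c=f] T) → 5
  S → 5
  ρ[e/c](S) → 5
  (((γ[c; MIN(f)→h](ρ[f/d](S)) ∪ π[c,h](ρ[h/f](ρ[c/a](ρ[u/z](T))))) ⋈[c=f] T) ⋈[h=d] ρ[e/c](S)) → 3

== RESULT ==
c | h | z | f | a | d | e
4 | 5 | r | 4 | 8 | 5 | 4
7 | 1 | s | 7 | 1 | 1 | 7
8 | 6 | t | 8 | 8 | 6 | 8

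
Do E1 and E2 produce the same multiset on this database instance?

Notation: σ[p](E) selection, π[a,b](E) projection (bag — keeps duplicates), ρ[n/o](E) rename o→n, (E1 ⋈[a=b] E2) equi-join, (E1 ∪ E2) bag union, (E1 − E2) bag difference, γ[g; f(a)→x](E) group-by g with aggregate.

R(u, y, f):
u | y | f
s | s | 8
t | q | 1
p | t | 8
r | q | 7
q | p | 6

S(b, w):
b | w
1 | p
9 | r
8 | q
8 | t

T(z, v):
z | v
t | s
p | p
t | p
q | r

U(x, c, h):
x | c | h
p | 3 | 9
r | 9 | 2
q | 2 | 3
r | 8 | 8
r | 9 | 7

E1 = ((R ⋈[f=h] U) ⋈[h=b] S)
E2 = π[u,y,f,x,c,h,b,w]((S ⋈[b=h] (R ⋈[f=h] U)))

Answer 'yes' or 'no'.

E1 stepwise |·|:
  R → 5
  U → 5
  (R ⋈[f=h] U) → 3
  S → 4
  ((R ⋈[f=h] U) ⋈[h=b] S) → 4
E2 stepwise |·|:
  S → 4
  R → 5
  U → 5
  (R ⋈[f=h] U) → 3
  (S ⋈[b=h] (R ⋈[f=h] U)) → 4
  π[u,y,f,x,c,h,b,w]((S ⋈[b=h] (R ⋈[f=h] U))) → 4

E1 and E2 produce the same multiset:
u | y | f | x | c | h | b | w
p | t | 8 | r | 8 | 8 | 8 | q
p | t | 8 | r | 8 | 8 | 8 | t
s | s | 8 | r | 8 | 8 | 8 | q
s | s | 8 | r | 8 | 8 | 8 | t

yes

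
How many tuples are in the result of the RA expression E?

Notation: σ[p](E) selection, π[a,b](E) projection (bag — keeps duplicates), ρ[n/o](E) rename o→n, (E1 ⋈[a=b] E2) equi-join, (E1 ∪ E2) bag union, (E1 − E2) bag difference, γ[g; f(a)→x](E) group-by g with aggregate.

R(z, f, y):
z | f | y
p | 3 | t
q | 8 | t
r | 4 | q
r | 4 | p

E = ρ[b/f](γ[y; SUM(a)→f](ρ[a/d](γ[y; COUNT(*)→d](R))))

Stepwise |·|:
  R → 4
  γ[y; COUNT(*)→d](R) → 3
  ρ[a/d](γ[y; COUNT(*)→d](R)) → 3
  γ[y; SUM(a)→f](ρ[a/d](γ[y; COUNT(*)→d](R))) → 3
  ρ[b/f](γ[y; SUM(a)→f](ρ[a/d](γ[y; COUNT(*)→d](R)))) → 3

|E| = 3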